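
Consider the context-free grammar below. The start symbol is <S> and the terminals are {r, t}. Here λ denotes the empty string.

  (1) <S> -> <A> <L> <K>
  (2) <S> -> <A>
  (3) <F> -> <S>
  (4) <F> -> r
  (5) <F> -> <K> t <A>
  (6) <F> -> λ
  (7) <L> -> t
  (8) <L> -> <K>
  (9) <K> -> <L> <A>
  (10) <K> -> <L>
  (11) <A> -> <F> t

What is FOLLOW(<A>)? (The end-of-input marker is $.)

{$, r, t}

FIRST(<S>) = {r, t}  (via <A> <L> <K>, <A>)
FIRST(<F>) = {λ, r, t}  (via <S>, <K> t <A>)
FIRST(<A>) = {r, t}  (via <F> t)
FIRST(<L>) = {t}  (via <K>)
FIRST(<K>) = {t}  (via <L> <A>, <L>)
FOLLOW(<S>) includes $ since <S> is the start symbol.
FOLLOW(<F>): in <A>-><F> t, <F> is followed by t with FIRST {t}. Thus FOLLOW(<F>) = {t}.
FOLLOW(<S>): in <F>-><S>, the suffix after <S> is empty, so FOLLOW(<S>) ⊇ FOLLOW(<F>) = {t}. Thus FOLLOW(<S>) = {$, t}.
FOLLOW(<L>): in <S>-><A> <L> <K>, <L> is followed by <K> with FIRST {t}; in <K>-><L> <A>, <L> is followed by <A> with FIRST {r, t}; in <K>-><L>, the suffix after <L> is empty, so FOLLOW(<L>) ⊇ FOLLOW(<K>) = {$, r, t}. Thus FOLLOW(<L>) = {$, r, t}.
FOLLOW(<K>): in <S>-><A> <L> <K>, the suffix after <K> is empty, so FOLLOW(<K>) ⊇ FOLLOW(<S>) = {$, t}; in <F>-><K> t <A>, <K> is followed by t <A> with FIRST {t}; in <L>-><K>, the suffix after <K> is empty, so FOLLOW(<K>) ⊇ FOLLOW(<L>) = {$, r, t}. Thus FOLLOW(<K>) = {$, r, t}.
FOLLOW(<A>): in <S>-><A> <L> <K>, <A> is followed by <L> <K> with FIRST {t}; in <S>-><A>, the suffix after <A> is empty, so FOLLOW(<A>) ⊇ FOLLOW(<S>) = {$, t}; in <F>-><K> t <A>, the suffix after <A> is empty, so FOLLOW(<A>) ⊇ FOLLOW(<F>) = {t}; in <K>-><L> <A>, the suffix after <A> is empty, so FOLLOW(<A>) ⊇ FOLLOW(<K>) = {$, r, t}. Thus FOLLOW(<A>) = {$, r, t}.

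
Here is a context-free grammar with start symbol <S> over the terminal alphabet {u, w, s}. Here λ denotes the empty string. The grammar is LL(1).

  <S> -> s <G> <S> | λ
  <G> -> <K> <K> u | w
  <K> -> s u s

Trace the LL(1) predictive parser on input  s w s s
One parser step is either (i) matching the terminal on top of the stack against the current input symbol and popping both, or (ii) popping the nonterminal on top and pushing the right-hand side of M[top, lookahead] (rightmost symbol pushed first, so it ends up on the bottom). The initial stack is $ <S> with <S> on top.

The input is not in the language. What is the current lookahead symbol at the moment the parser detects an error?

      Stack              Input      Action
   1  $ <S>              s w s s $  expand <S> -> s <G> <S>
   2  $ <S> <G> s        s w s s $  match s
   3  $ <S> <G>          w s s $    expand <G> -> w
   4  $ <S> w            w s s $    match w
   5  $ <S>              s s $      expand <S> -> s <G> <S>
   6  $ <S> <G> s        s s $      match s
   7  $ <S> <G>          s $        expand <G> -> <K> <K> u
   8  $ <S> u <K> <K>    s $        expand <K> -> s u s
   9  $ <S> u <K> s u s  s $        match s
  10  $ <S> u <K> s u    $          error: top is terminal u but lookahead is $

$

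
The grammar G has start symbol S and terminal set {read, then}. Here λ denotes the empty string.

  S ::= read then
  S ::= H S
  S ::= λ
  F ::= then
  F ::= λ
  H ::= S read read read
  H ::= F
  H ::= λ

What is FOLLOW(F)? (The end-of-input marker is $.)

{$, read, then}

FIRST(F) = {λ, then}
FIRST(S) = {λ, read, then}  (via H S)
FIRST(H) = {λ, read, then}  (via S read read read, F)
FOLLOW(S) includes $ since S is the start symbol.
FOLLOW(S): in S::=H S, the suffix after S is empty (adds nothing new); in H::=S read read read, S is followed by read read read with FIRST {read}. Thus FOLLOW(S) = {$, read}.
FOLLOW(H): in S::=H S, H is followed by S with FIRST {λ, read, then}; in S::=H S, the suffix after H is nullable, so FOLLOW(H) ⊇ FOLLOW(S) = {$, read}. Thus FOLLOW(H) = {$, read, then}.
FOLLOW(F): in H::=F, the suffix after F is empty, so FOLLOW(F) ⊇ FOLLOW(H) = {$, read, then}. Thus FOLLOW(F) = {$, read, then}.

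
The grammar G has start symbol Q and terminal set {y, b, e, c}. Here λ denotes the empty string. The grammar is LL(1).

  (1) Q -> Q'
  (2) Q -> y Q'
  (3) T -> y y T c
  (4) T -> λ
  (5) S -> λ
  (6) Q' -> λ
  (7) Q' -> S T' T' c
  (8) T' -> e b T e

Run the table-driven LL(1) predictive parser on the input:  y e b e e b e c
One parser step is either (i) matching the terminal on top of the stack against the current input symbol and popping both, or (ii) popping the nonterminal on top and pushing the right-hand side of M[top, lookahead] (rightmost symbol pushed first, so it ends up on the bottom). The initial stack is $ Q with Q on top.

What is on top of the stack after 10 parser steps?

step 1: stack=$ Q  input=y e b e e b e c $  — expand Q -> y Q'
step 2: stack=$ Q' y  input=y e b e e b e c $  — match y
step 3: stack=$ Q'  input=e b e e b e c $  — expand Q' -> S T' T' c
step 4: stack=$ c T' T' S  input=e b e e b e c $  — expand S -> λ
step 5: stack=$ c T' T'  input=e b e e b e c $  — expand T' -> e b T e
step 6: stack=$ c T' e T b e  input=e b e e b e c $  — match e
step 7: stack=$ c T' e T b  input=b e e b e c $  — match b
step 8: stack=$ c T' e T  input=e e b e c $  — expand T -> λ
step 9: stack=$ c T' e  input=e e b e c $  — match e
step 10: stack=$ c T'  input=e b e c $  — expand T' -> e b T e
Stack after step 10: $ c e T b e (top = e).

e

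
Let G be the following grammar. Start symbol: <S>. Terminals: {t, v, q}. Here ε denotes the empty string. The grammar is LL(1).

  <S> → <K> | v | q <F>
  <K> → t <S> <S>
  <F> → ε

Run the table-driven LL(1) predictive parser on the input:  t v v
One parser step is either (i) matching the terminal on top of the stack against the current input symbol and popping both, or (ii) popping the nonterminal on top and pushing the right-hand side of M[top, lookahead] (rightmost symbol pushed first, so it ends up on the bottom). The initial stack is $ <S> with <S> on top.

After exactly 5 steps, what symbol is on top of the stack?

<S>

     Stack        Input    Action
  1  $ <S>        t v v $  expand <S> → <K>
  2  $ <K>        t v v $  expand <K> → t <S> <S>
  3  $ <S> <S> t  t v v $  match t
  4  $ <S> <S>    v v $    expand <S> → v
  5  $ <S> v      v v $    match v
Stack after step 5: $ <S> (top = <S>).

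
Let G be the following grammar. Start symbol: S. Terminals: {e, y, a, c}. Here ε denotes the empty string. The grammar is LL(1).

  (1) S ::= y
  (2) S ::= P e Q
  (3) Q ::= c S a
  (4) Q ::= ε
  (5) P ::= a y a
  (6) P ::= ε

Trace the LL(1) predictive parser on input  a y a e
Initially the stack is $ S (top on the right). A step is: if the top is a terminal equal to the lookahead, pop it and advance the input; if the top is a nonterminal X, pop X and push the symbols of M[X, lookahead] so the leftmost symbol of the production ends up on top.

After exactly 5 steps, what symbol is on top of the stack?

step 1: stack=$ S  input=a y a e $  — expand S ::= P e Q
step 2: stack=$ Q e P  input=a y a e $  — expand P ::= a y a
step 3: stack=$ Q e a y a  input=a y a e $  — match a
step 4: stack=$ Q e a y  input=y a e $  — match y
step 5: stack=$ Q e a  input=a e $  — match a
Stack after step 5: $ Q e (top = e).

e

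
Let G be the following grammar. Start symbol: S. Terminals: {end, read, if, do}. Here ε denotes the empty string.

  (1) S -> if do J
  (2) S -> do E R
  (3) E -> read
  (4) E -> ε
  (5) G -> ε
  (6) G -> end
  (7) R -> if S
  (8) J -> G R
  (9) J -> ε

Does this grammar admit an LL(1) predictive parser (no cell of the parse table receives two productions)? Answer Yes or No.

FIRST(S) = {do, if}
FIRST(E) = {ε, read}
FIRST(G) = {ε, end}
FIRST(R) = {if}
FIRST(J) = {ε, end, if}
FOLLOW(S) = {$}
FOLLOW(E) = {if}
FOLLOW(G) = {if}
FOLLOW(R) = {$}
FOLLOW(J) = {$}
Each cell of M receives at most one production.

Yes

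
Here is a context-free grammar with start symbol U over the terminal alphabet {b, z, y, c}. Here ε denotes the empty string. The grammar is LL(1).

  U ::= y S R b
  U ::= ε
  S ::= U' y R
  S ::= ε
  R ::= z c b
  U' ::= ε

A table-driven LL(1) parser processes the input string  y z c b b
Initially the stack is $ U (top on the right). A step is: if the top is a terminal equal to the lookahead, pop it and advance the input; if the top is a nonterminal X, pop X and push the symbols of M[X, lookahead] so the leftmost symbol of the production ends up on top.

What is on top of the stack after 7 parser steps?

b

     Stack      Input        Action
  1  $ U        y z c b b $  expand U ::= y S R b
  2  $ b R S y  y z c b b $  match y
  3  $ b R S    z c b b $    expand S ::= ε
  4  $ b R      z c b b $    expand R ::= z c b
  5  $ b b c z  z c b b $    match z
  6  $ b b c    c b b $      match c
  7  $ b b      b b $        match b
Stack after step 7: $ b (top = b).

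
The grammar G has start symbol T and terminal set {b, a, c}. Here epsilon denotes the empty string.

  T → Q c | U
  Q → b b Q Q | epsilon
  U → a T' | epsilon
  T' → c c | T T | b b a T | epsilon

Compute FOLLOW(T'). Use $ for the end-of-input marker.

{$, a, b, c}

FIRST(Q) = {epsilon, b}
FIRST(U) = {epsilon, a}
FIRST(T) = {epsilon, a, b, c}  (via Q c, U)
FIRST(T') = {epsilon, a, b, c}  (via T T)
FOLLOW(T) includes $ since T is the start symbol.
FOLLOW(Q): in T→Q c, Q is followed by c with FIRST {c}; in Q→b b Q Q (occurrence 1), Q is followed by Q with FIRST {epsilon, b}; in Q→b b Q Q (occurrence 1), the suffix after Q is nullable (adds nothing new); in Q→b b Q Q (occurrence 2), the suffix after Q is empty (adds nothing new). Thus FOLLOW(Q) = {b, c}.
FOLLOW(T): in T'→T T (occurrence 1), T is followed by T with FIRST {epsilon, a, b, c}; in T'→T T (occurrence 1), the suffix after T is nullable, so FOLLOW(T) ⊇ FOLLOW(T') = {$, a, b, c}; in T'→T T (occurrence 2), the suffix after T is empty, so FOLLOW(T) ⊇ FOLLOW(T') = {$, a, b, c}; in T'→b b a T, the suffix after T is empty, so FOLLOW(T) ⊇ FOLLOW(T') = {$, a, b, c}. Thus FOLLOW(T) = {$, a, b, c}.
FOLLOW(U): in T→U, the suffix after U is empty, so FOLLOW(U) ⊇ FOLLOW(T) = {$, a, b, c}. Thus FOLLOW(U) = {$, a, b, c}.
FOLLOW(T'): in U→a T', the suffix after T' is empty, so FOLLOW(T') ⊇ FOLLOW(U) = {$, a, b, c}. Thus FOLLOW(T') = {$, a, b, c}.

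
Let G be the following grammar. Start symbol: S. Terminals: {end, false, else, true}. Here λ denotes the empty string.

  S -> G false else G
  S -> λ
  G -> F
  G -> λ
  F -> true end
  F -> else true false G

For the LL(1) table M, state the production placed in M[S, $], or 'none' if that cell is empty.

S -> λ

FIRST(F): from F->true end we get {true}; from F->else true false G we get {else}. So FIRST(F) = {else, true}.
FIRST(G): from G->F we get {else, true}; from G->λ we get {λ}. So FIRST(G) = {λ, else, true}.
FIRST(S): from S->G false else G we get {else, false, true}; from S->λ we get {λ}. So FIRST(S) = {λ, else, false, true}.
FOLLOW(S) includes $ since S is the start symbol.
FOLLOW(S): S appears on no right-hand side. Thus FOLLOW(S) = {$}.
For S -> G false else G: FIRST(G false else G) = {else, false, true}, so it goes in M[S, t] for t ∈ {else, false, true}.
For S -> λ: FIRST(λ) = {λ}, so it goes in M[S, t] for t ∈ {}; since λ ∈ FIRST, also for every t ∈ FOLLOW(S) = {$}.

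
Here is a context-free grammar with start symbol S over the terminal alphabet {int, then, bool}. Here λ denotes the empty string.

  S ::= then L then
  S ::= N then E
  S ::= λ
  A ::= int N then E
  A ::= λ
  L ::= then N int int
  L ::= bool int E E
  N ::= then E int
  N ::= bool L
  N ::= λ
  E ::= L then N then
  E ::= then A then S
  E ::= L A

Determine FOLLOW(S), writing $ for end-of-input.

{$, bool, int, then}

FIRST(A): from A::=int N then E we get {int}; from A::=λ we get {λ}. So FIRST(A) = {λ, int}.
FIRST(L): from L::=then N int int we get {then}; from L::=bool int E E we get {bool}. So FIRST(L) = {bool, then}.
FIRST(N): from N::=then E int we get {then}; from N::=bool L we get {bool}; from N::=λ we get {λ}. So FIRST(N) = {λ, bool, then}.
FIRST(S): from S::=then L then we get {then}; from S::=N then E we get {bool, then}; from S::=λ we get {λ}. So FIRST(S) = {λ, bool, then}.
FIRST(E): from E::=L then N then we get {bool, then}; from E::=then A then S we get {then}; from E::=L A we get {bool, then}. So FIRST(E) = {bool, then}.
FOLLOW(S) includes $ since S is the start symbol.
FOLLOW(N): in S::=N then E, N is followed by then E with FIRST {then}; in A::=int N then E, N is followed by then E with FIRST {then}; in L::=then N int int, N is followed by int int with FIRST {int}; in E::=L then N then, N is followed by then with FIRST {then}. Thus FOLLOW(N) = {int, then}.
FOLLOW(S): in E::=then A then S, the suffix after S is empty, so FOLLOW(S) ⊇ FOLLOW(E) = {$, bool, int, then}. Thus FOLLOW(S) = {$, bool, int, then}.
FOLLOW(A): in E::=then A then S, A is followed by then S with FIRST {then}; in E::=L A, the suffix after A is empty, so FOLLOW(A) ⊇ FOLLOW(E) = {$, bool, int, then}. Thus FOLLOW(A) = {$, bool, int, then}.
FOLLOW(L): in S::=then L then, L is followed by then with FIRST {then}; in N::=bool L, the suffix after L is empty, so FOLLOW(L) ⊇ FOLLOW(N) = {int, then}; in E::=L then N then, L is followed by then N then with FIRST {then}; in E::=L A, L is followed by A with FIRST {λ, int}; in E::=L A, the suffix after L is nullable, so FOLLOW(L) ⊇ FOLLOW(E) = {$, bool, int, then}. Thus FOLLOW(L) = {$, bool, int, then}.
FOLLOW(E): in S::=N then E, the suffix after E is empty, so FOLLOW(E) ⊇ FOLLOW(S) = {$, bool, int, then}; in A::=int N then E, the suffix after E is empty, so FOLLOW(E) ⊇ FOLLOW(A) = {$, bool, int, then}; in L::=bool int E E (occurrence 1), E is followed by E with FIRST {bool, then}; in L::=bool int E E (occurrence 2), the suffix after E is empty, so FOLLOW(E) ⊇ FOLLOW(L) = {$, bool, int, then}; in N::=then E int, E is followed by int with FIRST {int}. Thus FOLLOW(E) = {$, bool, int, then}.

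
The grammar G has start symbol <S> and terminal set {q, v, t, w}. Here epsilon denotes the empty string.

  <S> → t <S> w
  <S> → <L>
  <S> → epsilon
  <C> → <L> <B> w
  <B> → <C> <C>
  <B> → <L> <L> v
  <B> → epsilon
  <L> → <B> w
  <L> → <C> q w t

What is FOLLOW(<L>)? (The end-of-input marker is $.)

{$, v, w}

FIRST(<S>) = {epsilon, t, w}  (via <L>)
FIRST(<C>) = {w}  (via <L> <B> w)
FIRST(<B>) = {epsilon, w}  (via <C> <C>, <L> <L> v)
FIRST(<L>) = {w}  (via <B> w, <C> q w t)
FOLLOW(<S>) includes $ since <S> is the start symbol.
FOLLOW(<S>): in <S>→t <S> w, <S> is followed by w with FIRST {w}. Thus FOLLOW(<S>) = {$, w}.
FOLLOW(<B>): in <C>→<L> <B> w, <B> is followed by w with FIRST {w}; in <L>→<B> w, <B> is followed by w with FIRST {w}. Thus FOLLOW(<B>) = {w}.
FOLLOW(<C>): in <B>→<C> <C> (occurrence 1), <C> is followed by <C> with FIRST {w}; in <B>→<C> <C> (occurrence 2), the suffix after <C> is empty, so FOLLOW(<C>) ⊇ FOLLOW(<B>) = {w}; in <L>→<C> q w t, <C> is followed by q w t with FIRST {q}. Thus FOLLOW(<C>) = {q, w}.
FOLLOW(<L>): in <S>→<L>, the suffix after <L> is empty, so FOLLOW(<L>) ⊇ FOLLOW(<S>) = {$, w}; in <C>→<L> <B> w, <L> is followed by <B> w with FIRST {w}; in <B>→<L> <L> v (occurrence 1), <L> is followed by <L> v with FIRST {w}; in <B>→<L> <L> v (occurrence 2), <L> is followed by v with FIRST {v}. Thus FOLLOW(<L>) = {$, v, w}.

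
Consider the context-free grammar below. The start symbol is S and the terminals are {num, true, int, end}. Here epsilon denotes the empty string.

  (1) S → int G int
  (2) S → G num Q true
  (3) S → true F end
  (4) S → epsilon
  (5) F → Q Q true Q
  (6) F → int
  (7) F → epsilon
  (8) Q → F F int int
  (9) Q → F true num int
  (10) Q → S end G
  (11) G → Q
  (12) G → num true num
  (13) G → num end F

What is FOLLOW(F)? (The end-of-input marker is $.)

FIRST(S): from S→int G int we get {int}; from S→G num Q true we get {end, int, num, true}; from S→true F end we get {true}; from S→epsilon we get {epsilon}. So FIRST(S) = {epsilon, end, int, num, true}.
FIRST(F): from F→Q Q true Q we get {end, int, num, true}; from F→int we get {int}; from F→epsilon we get {epsilon}. So FIRST(F) = {epsilon, end, int, num, true}.
FIRST(Q): from Q→F F int int we get {end, int, num, true}; from Q→F true num int we get {end, int, num, true}; from Q→S end G we get {end, int, num, true}. So FIRST(Q) = {end, int, num, true}.
FIRST(G): from G→Q we get {end, int, num, true}; from G→num true num we get {num}; from G→num end F we get {num}. So FIRST(G) = {end, int, num, true}.
FOLLOW(S) includes $ since S is the start symbol.
FOLLOW(S): in Q→S end G, S is followed by end G with FIRST {end}. Thus FOLLOW(S) = {$, end}.
FOLLOW(F): in S→true F end, F is followed by end with FIRST {end}; in Q→F F int int (occurrence 1), F is followed by F int int with FIRST {end, int, num, true}; in Q→F F int int (occurrence 2), F is followed by int int with FIRST {int}; in Q→F true num int, F is followed by true num int with FIRST {true}; in G→num end F, the suffix after F is empty, so FOLLOW(F) ⊇ FOLLOW(G) = {end, int, num, true}. Thus FOLLOW(F) = {end, int, num, true}.
FOLLOW(Q): in S→G num Q true, Q is followed by true with FIRST {true}; in F→Q Q true Q (occurrence 1), Q is followed by Q true Q with FIRST {end, int, num, true}; in F→Q Q true Q (occurrence 2), Q is followed by true Q with FIRST {true}; in F→Q Q true Q (occurrence 3), the suffix after Q is empty, so FOLLOW(Q) ⊇ FOLLOW(F) = {end, int, num, true}; in G→Q, the suffix after Q is empty, so FOLLOW(Q) ⊇ FOLLOW(G) = {end, int, num, true}. Thus FOLLOW(Q) = {end, int, num, true}.
FOLLOW(G): in S→int G int, G is followed by int with FIRST {int}; in S→G num Q true, G is followed by num Q true with FIRST {num}; in Q→S end G, the suffix after G is empty, so FOLLOW(G) ⊇ FOLLOW(Q) = {end, int, num, true}. Thus FOLLOW(G) = {end, int, num, true}.

{end, int, num, true}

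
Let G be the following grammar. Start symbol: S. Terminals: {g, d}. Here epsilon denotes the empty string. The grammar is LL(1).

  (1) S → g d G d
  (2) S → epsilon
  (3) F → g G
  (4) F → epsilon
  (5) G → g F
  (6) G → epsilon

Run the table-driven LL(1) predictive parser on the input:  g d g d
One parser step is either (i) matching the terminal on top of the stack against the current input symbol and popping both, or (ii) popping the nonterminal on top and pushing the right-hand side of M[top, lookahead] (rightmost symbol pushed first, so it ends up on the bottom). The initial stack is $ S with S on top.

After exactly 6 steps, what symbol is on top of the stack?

d

     Stack      Input      Action
  1  $ S        g d g d $  expand S → g d G d
  2  $ d G d g  g d g d $  match g
  3  $ d G d    d g d $    match d
  4  $ d G      g d $      expand G → g F
  5  $ d F g    g d $      match g
  6  $ d F      d $        expand F → epsilon
Stack after step 6: $ d (top = d).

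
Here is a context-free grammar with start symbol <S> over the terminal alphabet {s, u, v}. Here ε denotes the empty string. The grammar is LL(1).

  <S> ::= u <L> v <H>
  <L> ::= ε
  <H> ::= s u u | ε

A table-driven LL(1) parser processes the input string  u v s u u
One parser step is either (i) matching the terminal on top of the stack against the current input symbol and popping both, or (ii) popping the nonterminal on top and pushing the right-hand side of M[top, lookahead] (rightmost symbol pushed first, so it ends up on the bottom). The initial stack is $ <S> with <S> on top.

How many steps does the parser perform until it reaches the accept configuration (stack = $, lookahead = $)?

step 1: stack=$ <S>  input=u v s u u $  — expand <S> ::= u <L> v <H>
step 2: stack=$ <H> v <L> u  input=u v s u u $  — match u
step 3: stack=$ <H> v <L>  input=v s u u $  — expand <L> ::= ε
step 4: stack=$ <H> v  input=v s u u $  — match v
step 5: stack=$ <H>  input=s u u $  — expand <H> ::= s u u
step 6: stack=$ u u s  input=s u u $  — match s
step 7: stack=$ u u  input=u u $  — match u
step 8: stack=$ u  input=u $  — match u
Accept reached after 8 steps.

8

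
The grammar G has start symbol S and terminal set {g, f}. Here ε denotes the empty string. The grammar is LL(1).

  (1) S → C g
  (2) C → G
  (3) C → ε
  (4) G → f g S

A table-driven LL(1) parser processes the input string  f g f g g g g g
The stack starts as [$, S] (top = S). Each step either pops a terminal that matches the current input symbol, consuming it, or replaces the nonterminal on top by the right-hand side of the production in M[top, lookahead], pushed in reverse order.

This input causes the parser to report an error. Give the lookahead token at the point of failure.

step 1: stack=$ S  input=f g f g g g g g $  — expand S → C g
step 2: stack=$ g C  input=f g f g g g g g $  — expand C → G
step 3: stack=$ g G  input=f g f g g g g g $  — expand G → f g S
step 4: stack=$ g S g f  input=f g f g g g g g $  — match f
step 5: stack=$ g S g  input=g f g g g g g $  — match g
step 6: stack=$ g S  input=f g g g g g $  — expand S → C g
step 7: stack=$ g g C  input=f g g g g g $  — expand C → G
step 8: stack=$ g g G  input=f g g g g g $  — expand G → f g S
step 9: stack=$ g g S g f  input=f g g g g g $  — match f
step 10: stack=$ g g S g  input=g g g g g $  — match g
step 11: stack=$ g g S  input=g g g g $  — expand S → C g
step 12: stack=$ g g g C  input=g g g g $  — expand C → ε
step 13: stack=$ g g g  input=g g g g $  — match g
step 14: stack=$ g g  input=g g g $  — match g
step 15: stack=$ g  input=g g $  — match g
step 16: stack=$  input=g $  — error: stack empty but input remains

g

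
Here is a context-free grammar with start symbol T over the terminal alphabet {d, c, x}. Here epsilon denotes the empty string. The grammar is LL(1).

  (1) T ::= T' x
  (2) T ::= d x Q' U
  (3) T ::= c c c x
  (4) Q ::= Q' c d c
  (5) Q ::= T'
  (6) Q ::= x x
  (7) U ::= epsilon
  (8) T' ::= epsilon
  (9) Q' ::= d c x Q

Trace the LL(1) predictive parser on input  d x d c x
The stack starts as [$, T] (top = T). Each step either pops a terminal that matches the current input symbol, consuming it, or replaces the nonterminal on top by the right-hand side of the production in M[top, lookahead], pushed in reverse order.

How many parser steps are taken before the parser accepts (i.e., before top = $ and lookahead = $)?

      Stack        Input        Action
   1  $ T          d x d c x $  expand T ::= d x Q' U
   2  $ U Q' x d   d x d c x $  match d
   3  $ U Q' x     x d c x $    match x
   4  $ U Q'       d c x $      expand Q' ::= d c x Q
   5  $ U Q x c d  d c x $      match d
   6  $ U Q x c    c x $        match c
   7  $ U Q x      x $          match x
   8  $ U Q        $            expand Q ::= T'
   9  $ U T'       $            expand T' ::= epsilon
  10  $ U          $            expand U ::= epsilon
Accept reached after 10 steps.

10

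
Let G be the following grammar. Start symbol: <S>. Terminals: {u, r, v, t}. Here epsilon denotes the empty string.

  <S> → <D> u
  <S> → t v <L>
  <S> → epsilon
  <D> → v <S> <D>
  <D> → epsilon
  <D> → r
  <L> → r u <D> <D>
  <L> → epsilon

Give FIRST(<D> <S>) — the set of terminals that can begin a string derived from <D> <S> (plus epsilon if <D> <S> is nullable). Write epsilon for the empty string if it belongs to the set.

FIRST(<D>): from <D>→v <S> <D> we get {v}; from <D>→epsilon we get {epsilon}; from <D>→r we get {r}. So FIRST(<D>) = {epsilon, r, v}.
FIRST(<L>): from <L>→r u <D> <D> we get {r}; from <L>→epsilon we get {epsilon}. So FIRST(<L>) = {epsilon, r}.
FIRST(<S>): from <S>→<D> u we get {r, u, v}; from <S>→t v <L> we get {t}; from <S>→epsilon we get {epsilon}. So FIRST(<S>) = {epsilon, r, t, u, v}.
FIRST(<D> <S>): take FIRST of each symbol in turn, carrying on past any symbol whose FIRST contains epsilon; result {epsilon, r, t, u, v}.

{epsilon, r, t, u, v}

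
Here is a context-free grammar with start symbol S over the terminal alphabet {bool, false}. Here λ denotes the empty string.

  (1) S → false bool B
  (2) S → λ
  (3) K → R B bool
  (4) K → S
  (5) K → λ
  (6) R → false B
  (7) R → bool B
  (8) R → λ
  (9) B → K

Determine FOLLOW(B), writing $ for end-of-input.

FIRST(S): from S→false bool B we get {false}; from S→λ we get {λ}. So FIRST(S) = {λ, false}.
FIRST(R): from R→false B we get {false}; from R→bool B we get {bool}; from R→λ we get {λ}. So FIRST(R) = {λ, bool, false}.
FIRST(K): from K→R B bool we get {bool, false}; from K→S we get {λ, false}; from K→λ we get {λ}. So FIRST(K) = {λ, bool, false}.
FIRST(B): from B→K we get {λ, bool, false}. So FIRST(B) = {λ, bool, false}.
FOLLOW(S) includes $ since S is the start symbol.
FOLLOW(R): in K→R B bool, R is followed by B bool with FIRST {bool, false}. Thus FOLLOW(R) = {bool, false}.
FOLLOW(S): in K→S, the suffix after S is empty, so FOLLOW(S) ⊇ FOLLOW(K) = {$, bool, false}. Thus FOLLOW(S) = {$, bool, false}.
FOLLOW(B): in S→false bool B, the suffix after B is empty, so FOLLOW(B) ⊇ FOLLOW(S) = {$, bool, false}; in K→R B bool, B is followed by bool with FIRST {bool}; in R→false B, the suffix after B is empty, so FOLLOW(B) ⊇ FOLLOW(R) = {bool, false}; in R→bool B, the suffix after B is empty, so FOLLOW(B) ⊇ FOLLOW(R) = {bool, false}. Thus FOLLOW(B) = {$, bool, false}.
FOLLOW(K): in B→K, the suffix after K is empty, so FOLLOW(K) ⊇ FOLLOW(B) = {$, bool, false}. Thus FOLLOW(K) = {$, bool, false}.

{$, bool, false}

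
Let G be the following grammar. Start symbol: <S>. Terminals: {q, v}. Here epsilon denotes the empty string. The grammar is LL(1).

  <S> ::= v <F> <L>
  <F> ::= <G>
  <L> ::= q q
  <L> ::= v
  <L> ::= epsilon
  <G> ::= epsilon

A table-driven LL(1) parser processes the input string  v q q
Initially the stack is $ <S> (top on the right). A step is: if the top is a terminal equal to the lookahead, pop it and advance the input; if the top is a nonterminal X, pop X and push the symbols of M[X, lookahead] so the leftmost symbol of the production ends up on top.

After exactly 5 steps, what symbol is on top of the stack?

q

     Stack        Input    Action
  1  $ <S>        v q q $  expand <S> ::= v <F> <L>
  2  $ <L> <F> v  v q q $  match v
  3  $ <L> <F>    q q $    expand <F> ::= <G>
  4  $ <L> <G>    q q $    expand <G> ::= epsilon
  5  $ <L>        q q $    expand <L> ::= q q
Stack after step 5: $ q q (top = q).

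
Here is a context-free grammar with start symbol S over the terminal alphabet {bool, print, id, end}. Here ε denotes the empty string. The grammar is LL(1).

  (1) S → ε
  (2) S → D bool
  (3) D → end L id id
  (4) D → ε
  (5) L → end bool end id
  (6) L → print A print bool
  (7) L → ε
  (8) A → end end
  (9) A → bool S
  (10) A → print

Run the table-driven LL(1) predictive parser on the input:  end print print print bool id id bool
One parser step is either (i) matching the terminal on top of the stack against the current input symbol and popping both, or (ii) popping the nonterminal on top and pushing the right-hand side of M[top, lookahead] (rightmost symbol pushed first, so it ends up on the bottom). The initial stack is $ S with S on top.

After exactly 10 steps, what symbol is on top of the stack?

      Stack                            Input                                    Action
   1  $ S                              end print print print bool id id bool $  expand S → D bool
   2  $ bool D                         end print print print bool id id bool $  expand D → end L id id
   3  $ bool id id L end               end print print print bool id id bool $  match end
   4  $ bool id id L                   print print print bool id id bool $      expand L → print A print bool
   5  $ bool id id bool print A print  print print print bool id id bool $      match print
   6  $ bool id id bool print A        print print bool id id bool $            expand A → print
   7  $ bool id id bool print print    print print bool id id bool $            match print
   8  $ bool id id bool print          print bool id id bool $                  match print
   9  $ bool id id bool                bool id id bool $                        match bool
  10  $ bool id id                     id id bool $                             match id
Stack after step 10: $ bool id (top = id).

id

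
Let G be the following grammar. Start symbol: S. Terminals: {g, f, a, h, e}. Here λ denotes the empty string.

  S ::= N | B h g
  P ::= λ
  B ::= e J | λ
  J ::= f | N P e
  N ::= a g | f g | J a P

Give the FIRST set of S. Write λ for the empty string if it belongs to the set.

{a, e, f, h}

FIRST(P) = {λ}
FIRST(B) = {λ, e}
FIRST(S) = {a, e, f, h}  (via N, B h g)
FIRST(J) = {a, f}  (via N P e)
FIRST(N) = {a, f}  (via J a P)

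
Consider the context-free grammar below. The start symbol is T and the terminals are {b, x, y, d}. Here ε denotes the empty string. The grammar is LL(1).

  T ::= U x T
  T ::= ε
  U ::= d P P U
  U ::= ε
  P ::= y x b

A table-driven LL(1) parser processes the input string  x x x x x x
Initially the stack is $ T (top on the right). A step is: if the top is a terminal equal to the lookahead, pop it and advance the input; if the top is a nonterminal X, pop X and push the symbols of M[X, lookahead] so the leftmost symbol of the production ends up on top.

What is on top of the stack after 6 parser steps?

     Stack    Input          Action
  1  $ T      x x x x x x $  expand T ::= U x T
  2  $ T x U  x x x x x x $  expand U ::= ε
  3  $ T x    x x x x x x $  match x
  4  $ T      x x x x x $    expand T ::= U x T
  5  $ T x U  x x x x x $    expand U ::= ε
  6  $ T x    x x x x x $    match x
Stack after step 6: $ T (top = T).

T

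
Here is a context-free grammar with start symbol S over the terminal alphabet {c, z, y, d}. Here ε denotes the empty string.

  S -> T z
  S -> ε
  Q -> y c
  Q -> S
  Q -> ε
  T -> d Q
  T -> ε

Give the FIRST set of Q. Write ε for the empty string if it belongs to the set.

FIRST(T) = {ε, d}
FIRST(S) = {ε, d, z}  (via T z)
FIRST(Q) = {ε, d, y, z}  (via S)

{ε, d, y, z}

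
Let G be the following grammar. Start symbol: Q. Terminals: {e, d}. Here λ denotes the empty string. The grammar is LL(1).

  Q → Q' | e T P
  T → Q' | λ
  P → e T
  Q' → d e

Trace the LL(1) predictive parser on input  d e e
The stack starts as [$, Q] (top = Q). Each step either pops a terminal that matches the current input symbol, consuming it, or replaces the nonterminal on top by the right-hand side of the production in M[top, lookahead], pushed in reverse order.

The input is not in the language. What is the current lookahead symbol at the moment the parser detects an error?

step 1: stack=$ Q  input=d e e $  — expand Q → Q'
step 2: stack=$ Q'  input=d e e $  — expand Q' → d e
step 3: stack=$ e d  input=d e e $  — match d
step 4: stack=$ e  input=e e $  — match e
step 5: stack=$  input=e $  — error: stack empty but input remains

e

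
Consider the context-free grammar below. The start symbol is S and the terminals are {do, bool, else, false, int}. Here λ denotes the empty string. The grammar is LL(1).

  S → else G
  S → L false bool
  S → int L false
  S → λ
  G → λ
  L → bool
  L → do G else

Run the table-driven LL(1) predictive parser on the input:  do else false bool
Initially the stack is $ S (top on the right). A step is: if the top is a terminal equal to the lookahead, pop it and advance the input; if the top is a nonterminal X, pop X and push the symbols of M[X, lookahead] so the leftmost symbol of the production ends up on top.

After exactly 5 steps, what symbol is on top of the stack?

false

     Stack                   Input                 Action
  1  $ S                     do else false bool $  expand S → L false bool
  2  $ bool false L          do else false bool $  expand L → do G else
  3  $ bool false else G do  do else false bool $  match do
  4  $ bool false else G     else false bool $     expand G → λ
  5  $ bool false else       else false bool $     match else
Stack after step 5: $ bool false (top = false).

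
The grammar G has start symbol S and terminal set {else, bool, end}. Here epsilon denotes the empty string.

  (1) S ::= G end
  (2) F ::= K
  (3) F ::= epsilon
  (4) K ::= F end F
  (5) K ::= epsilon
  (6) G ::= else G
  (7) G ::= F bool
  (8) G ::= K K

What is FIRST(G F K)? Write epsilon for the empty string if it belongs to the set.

FIRST(S): from S::=G end we get {bool, else, end}. So FIRST(S) = {bool, else, end}.
FIRST(F): from F::=K we get {epsilon, end}; from F::=epsilon we get {epsilon}. So FIRST(F) = {epsilon, end}.
FIRST(K): from K::=F end F we get {end}; from K::=epsilon we get {epsilon}. So FIRST(K) = {epsilon, end}.
FIRST(G): from G::=else G we get {else}; from G::=F bool we get {bool, end}; from G::=K K we get {epsilon, end}. So FIRST(G) = {epsilon, bool, else, end}.
FIRST(G F K): take FIRST of each symbol in turn, carrying on past any symbol whose FIRST contains epsilon; result {epsilon, bool, else, end}.

{epsilon, bool, else, end}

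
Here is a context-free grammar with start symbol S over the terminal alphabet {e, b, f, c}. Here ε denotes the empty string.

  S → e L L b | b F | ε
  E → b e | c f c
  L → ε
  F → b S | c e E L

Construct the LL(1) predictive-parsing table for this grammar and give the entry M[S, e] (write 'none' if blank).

FIRST(S): from S→e L L b we get {e}; from S→b F we get {b}; from S→ε we get {ε}. So FIRST(S) = {ε, b, e}.
FIRST(E): from E→b e we get {b}; from E→c f c we get {c}. So FIRST(E) = {b, c}.
FIRST(L): from L→ε we get {ε}. So FIRST(L) = {ε}.
FIRST(F): from F→b S we get {b}; from F→c e E L we get {c}. So FIRST(F) = {b, c}.
FOLLOW(S) includes $ since S is the start symbol.
FOLLOW(S): in F→b S, the suffix after S is empty, so FOLLOW(S) ⊇ FOLLOW(F) = {$}. Thus FOLLOW(S) = {$}.
FOLLOW(F): in S→b F, the suffix after F is empty, so FOLLOW(F) ⊇ FOLLOW(S) = {$}. Thus FOLLOW(F) = {$}.
For S → e L L b: FIRST(e L L b) = {e}, so it goes in M[S, t] for t ∈ {e}.
For S → b F: FIRST(b F) = {b}, so it goes in M[S, t] for t ∈ {b}.
For S → ε: FIRST(ε) = {ε}, so it goes in M[S, t] for t ∈ {}; since ε ∈ FIRST, also for every t ∈ FOLLOW(S) = {$}.

S → e L L b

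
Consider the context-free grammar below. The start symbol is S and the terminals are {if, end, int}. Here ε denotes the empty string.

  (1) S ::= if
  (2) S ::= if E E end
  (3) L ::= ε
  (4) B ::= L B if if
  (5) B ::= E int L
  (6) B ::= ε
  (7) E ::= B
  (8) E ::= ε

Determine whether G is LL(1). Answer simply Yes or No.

No

FIRST(S) = {if}
FIRST(L) = {ε}
FIRST(B) = {ε, if, int}
FIRST(E) = {ε, if, int}
FOLLOW(S) = {$}
FOLLOW(L) = {end, if, int}
FOLLOW(B) = {end, if, int}
FOLLOW(E) = {end, if, int}
Cell M[B, if] receives both B ::= L B if if and B ::= E int L and B ::= ε — the grammar is not LL(1).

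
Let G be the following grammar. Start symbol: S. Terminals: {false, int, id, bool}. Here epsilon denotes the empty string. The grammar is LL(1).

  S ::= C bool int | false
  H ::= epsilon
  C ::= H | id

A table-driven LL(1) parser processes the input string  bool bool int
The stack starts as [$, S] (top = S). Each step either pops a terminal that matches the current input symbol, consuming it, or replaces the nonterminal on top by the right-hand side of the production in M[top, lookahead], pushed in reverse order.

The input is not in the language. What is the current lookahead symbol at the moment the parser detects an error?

step 1: stack=$ S  input=bool bool int $  — expand S ::= C bool int
step 2: stack=$ int bool C  input=bool bool int $  — expand C ::= H
step 3: stack=$ int bool H  input=bool bool int $  — expand H ::= epsilon
step 4: stack=$ int bool  input=bool bool int $  — match bool
step 5: stack=$ int  input=bool int $  — error: top is terminal int but lookahead is bool

bool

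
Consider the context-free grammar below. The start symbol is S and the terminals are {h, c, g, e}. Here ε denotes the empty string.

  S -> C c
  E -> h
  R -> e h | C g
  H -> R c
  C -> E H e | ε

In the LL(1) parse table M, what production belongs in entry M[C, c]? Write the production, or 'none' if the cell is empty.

C -> ε

FIRST(E) = {h}
FIRST(C) = {ε, h}  (via E H e)
FIRST(S) = {c, h}  (via C c)
FIRST(R) = {e, g, h}  (via C g)
FIRST(H) = {e, g, h}  (via R c)
FOLLOW(S) includes $ since S is the start symbol.
FOLLOW(C): in S->C c, C is followed by c with FIRST {c}; in R->C g, C is followed by g with FIRST {g}. Thus FOLLOW(C) = {c, g}.
For C -> E H e: FIRST(E H e) = {h}, so it goes in M[C, t] for t ∈ {h}.
For C -> ε: FIRST(ε) = {ε}, so it goes in M[C, t] for t ∈ {}; since ε ∈ FIRST, also for every t ∈ FOLLOW(C) = {c, g}.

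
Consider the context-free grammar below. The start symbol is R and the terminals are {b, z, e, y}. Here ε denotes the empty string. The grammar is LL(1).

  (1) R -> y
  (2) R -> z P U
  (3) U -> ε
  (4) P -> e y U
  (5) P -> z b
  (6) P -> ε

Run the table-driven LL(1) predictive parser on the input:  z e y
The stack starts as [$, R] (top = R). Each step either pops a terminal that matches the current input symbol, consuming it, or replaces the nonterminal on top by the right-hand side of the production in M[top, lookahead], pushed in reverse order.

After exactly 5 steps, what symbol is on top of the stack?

U

step 1: stack=$ R  input=z e y $  — expand R -> z P U
step 2: stack=$ U P z  input=z e y $  — match z
step 3: stack=$ U P  input=e y $  — expand P -> e y U
step 4: stack=$ U U y e  input=e y $  — match e
step 5: stack=$ U U y  input=y $  — match y
Stack after step 5: $ U U (top = U).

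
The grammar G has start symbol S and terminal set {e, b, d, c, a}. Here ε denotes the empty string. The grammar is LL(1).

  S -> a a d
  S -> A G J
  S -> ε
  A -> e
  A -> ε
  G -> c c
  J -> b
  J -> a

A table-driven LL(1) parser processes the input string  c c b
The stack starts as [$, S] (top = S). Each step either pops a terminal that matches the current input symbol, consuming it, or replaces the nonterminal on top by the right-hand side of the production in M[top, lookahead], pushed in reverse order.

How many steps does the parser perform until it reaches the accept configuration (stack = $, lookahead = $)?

7

step 1: stack=$ S  input=c c b $  — expand S -> A G J
step 2: stack=$ J G A  input=c c b $  — expand A -> ε
step 3: stack=$ J G  input=c c b $  — expand G -> c c
step 4: stack=$ J c c  input=c c b $  — match c
step 5: stack=$ J c  input=c b $  — match c
step 6: stack=$ J  input=b $  — expand J -> b
step 7: stack=$ b  input=b $  — match b
Accept reached after 7 steps.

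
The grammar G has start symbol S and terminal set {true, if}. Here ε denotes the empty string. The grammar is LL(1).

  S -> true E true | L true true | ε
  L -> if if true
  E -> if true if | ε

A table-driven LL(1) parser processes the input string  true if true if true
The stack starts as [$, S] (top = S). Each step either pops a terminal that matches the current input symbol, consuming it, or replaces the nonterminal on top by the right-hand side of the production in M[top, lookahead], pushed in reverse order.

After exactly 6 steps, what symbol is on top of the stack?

true

step 1: stack=$ S  input=true if true if true $  — expand S -> true E true
step 2: stack=$ true E true  input=true if true if true $  — match true
step 3: stack=$ true E  input=if true if true $  — expand E -> if true if
step 4: stack=$ true if true if  input=if true if true $  — match if
step 5: stack=$ true if true  input=true if true $  — match true
step 6: stack=$ true if  input=if true $  — match if
Stack after step 6: $ true (top = true).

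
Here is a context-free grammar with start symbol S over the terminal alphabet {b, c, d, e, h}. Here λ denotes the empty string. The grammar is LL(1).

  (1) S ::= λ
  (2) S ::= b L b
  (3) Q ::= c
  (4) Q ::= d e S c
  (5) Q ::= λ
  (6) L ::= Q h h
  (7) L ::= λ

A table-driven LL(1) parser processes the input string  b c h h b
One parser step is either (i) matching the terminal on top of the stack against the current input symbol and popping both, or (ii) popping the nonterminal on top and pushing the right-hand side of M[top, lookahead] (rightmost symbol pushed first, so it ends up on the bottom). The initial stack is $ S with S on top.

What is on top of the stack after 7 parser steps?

b

step 1: stack=$ S  input=b c h h b $  — expand S ::= b L b
step 2: stack=$ b L b  input=b c h h b $  — match b
step 3: stack=$ b L  input=c h h b $  — expand L ::= Q h h
step 4: stack=$ b h h Q  input=c h h b $  — expand Q ::= c
step 5: stack=$ b h h c  input=c h h b $  — match c
step 6: stack=$ b h h  input=h h b $  — match h
step 7: stack=$ b h  input=h b $  — match h
Stack after step 7: $ b (top = b).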